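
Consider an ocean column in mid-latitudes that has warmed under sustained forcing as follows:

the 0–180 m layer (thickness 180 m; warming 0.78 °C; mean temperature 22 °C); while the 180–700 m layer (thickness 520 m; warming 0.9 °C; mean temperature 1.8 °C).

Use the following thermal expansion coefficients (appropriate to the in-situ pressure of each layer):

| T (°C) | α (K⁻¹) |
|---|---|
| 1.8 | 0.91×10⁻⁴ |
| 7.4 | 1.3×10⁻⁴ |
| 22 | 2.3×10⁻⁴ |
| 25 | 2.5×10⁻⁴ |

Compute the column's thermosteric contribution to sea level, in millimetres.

Δh ≈ 74.9 mm

Layer 1 at 22 °C → α = 2.3×10⁻⁴ K⁻¹
Layer 2 at 1.8 °C → α = 0.91×10⁻⁴ K⁻¹
Layer 1: 2.3×10⁻⁴ × 0.78 × 180 = 0.032292 m
Layer 2: 0.91×10⁻⁴ × 520 × 0.9 = 0.042588 m
Δh = 0.032292 + 0.042588 = 0.07488 m ≈ 74.9 mm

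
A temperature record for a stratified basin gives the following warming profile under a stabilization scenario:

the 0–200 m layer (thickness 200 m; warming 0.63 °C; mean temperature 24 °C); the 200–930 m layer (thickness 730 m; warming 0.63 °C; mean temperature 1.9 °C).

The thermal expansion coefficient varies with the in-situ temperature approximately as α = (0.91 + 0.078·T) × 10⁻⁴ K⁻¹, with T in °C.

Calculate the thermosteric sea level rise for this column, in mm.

84 mm of thermosteric rise

Layer 1: α = (0.91 + 0.078×24)×10⁻⁴ = 2.782×10⁻⁴ K⁻¹
Layer 2: α = (0.91 + 0.078×1.9)×10⁻⁴ = 1.0582×10⁻⁴ K⁻¹
2.782×10⁻⁴ × 0.63 × 200 = 0.0350532 m
Layer 2: 1.0582×10⁻⁴ × 0.63 × 730 = 0.048666618 m
Δh = 0.0350532 + 0.048666618 = 0.083719818 m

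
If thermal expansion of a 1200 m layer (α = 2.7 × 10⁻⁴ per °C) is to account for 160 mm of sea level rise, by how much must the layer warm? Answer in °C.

0.494 °C

ΔT = Δh/(αH) = 0.16 / (2.7×10⁻⁴ × 1200) ≈ 0.4938 °C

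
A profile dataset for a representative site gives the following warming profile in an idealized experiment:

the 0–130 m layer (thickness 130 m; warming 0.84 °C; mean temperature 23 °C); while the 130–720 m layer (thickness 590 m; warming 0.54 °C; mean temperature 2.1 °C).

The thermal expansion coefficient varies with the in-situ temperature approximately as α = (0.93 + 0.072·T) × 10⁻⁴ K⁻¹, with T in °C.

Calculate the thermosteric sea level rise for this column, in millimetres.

Layer 1: α = (0.93 + 0.072×23)×10⁻⁴ = 2.586×10⁻⁴ K⁻¹
Layer 2: α = (0.93 + 0.072×2.1)×10⁻⁴ = 1.0812×10⁻⁴ K⁻¹
Layer 1: 2.586×10⁻⁴ × 130 × 0.84 = 0.02823912 m
Layer 2: 0.54 × 590 × 1.0812×10⁻⁴ = 0.034447032 m
Δh = 0.02823912 + 0.034447032 = 0.062686152 m

62.7 mm of thermosteric rise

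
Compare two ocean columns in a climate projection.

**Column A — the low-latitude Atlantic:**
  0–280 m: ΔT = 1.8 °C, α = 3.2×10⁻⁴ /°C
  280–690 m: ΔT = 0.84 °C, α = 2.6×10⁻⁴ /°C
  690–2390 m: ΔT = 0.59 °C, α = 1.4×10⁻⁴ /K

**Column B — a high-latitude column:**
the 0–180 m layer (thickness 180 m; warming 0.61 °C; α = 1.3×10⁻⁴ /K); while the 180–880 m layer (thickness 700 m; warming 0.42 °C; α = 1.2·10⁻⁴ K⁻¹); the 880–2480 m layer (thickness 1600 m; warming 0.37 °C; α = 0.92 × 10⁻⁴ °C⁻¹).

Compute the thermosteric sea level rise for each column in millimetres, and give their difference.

A: 391 mm; B: 104 mm; difference 287 mm

A 280 × 1.8 × 3.2×10⁻⁴ = 0.16128 m
A 280–690 m: 410 × 0.84 × 2.6×10⁻⁴ = 0.089544 m
A 690–2390 m: 1.4×10⁻⁴ × 0.59 × 1700 = 0.14042 m
A total: 0.391244 m
B 0–180 m: 0.61 × 180 × 1.3×10⁻⁴ = 0.014274 m
B Layer 2: 1.2×10⁻⁴ × 0.42 × 700 = 0.03528 m
B 880–2480 m: 0.92×10⁻⁴ × 0.37 × 1600 = 0.054464 m
B total: 0.104018 m
Difference: 0.391244 − 0.104018 = 0.287226 m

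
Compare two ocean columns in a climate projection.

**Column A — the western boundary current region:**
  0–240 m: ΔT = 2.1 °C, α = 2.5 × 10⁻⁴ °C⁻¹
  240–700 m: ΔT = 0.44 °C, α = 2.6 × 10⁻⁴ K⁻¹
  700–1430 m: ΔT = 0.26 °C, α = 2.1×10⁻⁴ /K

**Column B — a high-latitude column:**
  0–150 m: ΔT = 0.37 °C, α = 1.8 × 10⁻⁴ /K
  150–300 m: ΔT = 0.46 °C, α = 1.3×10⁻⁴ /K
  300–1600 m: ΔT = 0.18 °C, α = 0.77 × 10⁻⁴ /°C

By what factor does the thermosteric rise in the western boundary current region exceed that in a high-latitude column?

A 2.5×10⁻⁴ × 2.1 × 240 = 0.12600 m
A 240–700 m: 460 × 2.6×10⁻⁴ × 0.44 = 0.052624 m
A 700–1430 m: 730 × 0.26 × 2.1×10⁻⁴ = 0.039858 m
A total: 0.218482 m
B 150 × 0.37 × 1.8×10⁻⁴ = 0.00999 m
B Layer 2: 0.46 × 1.3×10⁻⁴ × 150 = 0.00897 m
B 1300 × 0.18 × 0.77×10⁻⁴ = 0.018018 m
B total: 0.036978 m
Ratio: 0.218482 / 0.036978 ≈ 5.908

5.9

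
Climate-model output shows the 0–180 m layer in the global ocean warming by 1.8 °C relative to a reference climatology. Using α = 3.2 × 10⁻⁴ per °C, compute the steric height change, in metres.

Δh ≈ 0.104 m

Δh = αΔT·H = 3.2×10⁻⁴ × 1.8 × 180 = 0.10368 m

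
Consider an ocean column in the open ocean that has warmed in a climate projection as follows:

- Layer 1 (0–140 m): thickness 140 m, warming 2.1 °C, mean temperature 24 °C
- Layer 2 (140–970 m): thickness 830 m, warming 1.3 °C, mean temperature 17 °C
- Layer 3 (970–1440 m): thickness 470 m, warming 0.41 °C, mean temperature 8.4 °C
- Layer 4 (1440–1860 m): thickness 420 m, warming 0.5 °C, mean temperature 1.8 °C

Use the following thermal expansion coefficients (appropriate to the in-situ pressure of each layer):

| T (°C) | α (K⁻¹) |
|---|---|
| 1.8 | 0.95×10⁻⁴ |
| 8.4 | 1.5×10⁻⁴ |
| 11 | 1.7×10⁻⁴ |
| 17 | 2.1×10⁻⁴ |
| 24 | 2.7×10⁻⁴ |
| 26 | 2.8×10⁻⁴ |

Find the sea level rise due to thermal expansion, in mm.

Δh ≈ 355 mm

Layer 1 at 24 °C → α = 2.7×10⁻⁴ K⁻¹
Layer 2 at 17 °C → α = 2.1×10⁻⁴ K⁻¹
Layer 3 at 8.4 °C → α = 1.5×10⁻⁴ K⁻¹
Layer 4 at 1.8 °C → α = 0.95×10⁻⁴ K⁻¹
0–140 m: 2.1 × 2.7×10⁻⁴ × 140 = 0.07938 m
Layer 2: 1.3 × 2.1×10⁻⁴ × 830 = 0.22659 m
470 × 1.5×10⁻⁴ × 0.41 = 0.028905 m
Layer 4: 0.5 × 420 × 0.95×10⁻⁴ = 0.01995 m
Δh = 0.07938 + 0.22659 + 0.028905 + 0.01995 = 0.354825 m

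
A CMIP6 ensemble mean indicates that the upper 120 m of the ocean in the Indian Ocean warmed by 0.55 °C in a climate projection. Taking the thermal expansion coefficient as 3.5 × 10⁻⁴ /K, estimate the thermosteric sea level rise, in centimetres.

Δh = αΔT·H = 3.5×10⁻⁴ × 0.55 × 120 = 0.02310 m

about 2.31 cm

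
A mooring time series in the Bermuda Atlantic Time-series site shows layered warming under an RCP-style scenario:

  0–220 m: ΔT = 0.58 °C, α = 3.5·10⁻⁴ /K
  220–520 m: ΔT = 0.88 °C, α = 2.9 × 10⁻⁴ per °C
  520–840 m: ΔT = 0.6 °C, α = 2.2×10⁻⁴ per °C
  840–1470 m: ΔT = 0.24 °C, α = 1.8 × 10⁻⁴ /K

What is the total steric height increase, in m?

0.58 × 220 × 3.5×10⁻⁴ = 0.04466 m
220–520 m: 2.9×10⁻⁴ × 300 × 0.88 = 0.07656 m
0.6 × 2.2×10⁻⁴ × 320 = 0.04224 m
Layer 4: 0.24 × 630 × 1.8×10⁻⁴ = 0.027216 m
Δh = 0.04466 + 0.07656 + 0.04224 + 0.027216 = 0.190676 m ≈ 0.19 m

0.19 m of thermosteric rise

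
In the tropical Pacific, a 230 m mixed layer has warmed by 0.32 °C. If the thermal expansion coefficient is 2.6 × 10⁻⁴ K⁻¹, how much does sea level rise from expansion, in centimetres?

Δh ≈ 1.91 cm

Δh = αΔT·H = 2.6×10⁻⁴ × 0.32 × 230 = 0.019136 m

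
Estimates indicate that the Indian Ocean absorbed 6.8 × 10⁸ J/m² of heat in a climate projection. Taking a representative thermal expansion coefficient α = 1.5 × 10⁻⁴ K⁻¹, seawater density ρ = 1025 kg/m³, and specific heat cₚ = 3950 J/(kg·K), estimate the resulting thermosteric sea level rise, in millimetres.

Δh ≈ 25.2 mm

Δh = αQ/(ρcₚ) = 1.5×10⁻⁴ × 6.8×10⁸ / (1025 × 3950) ≈ 0.025193 m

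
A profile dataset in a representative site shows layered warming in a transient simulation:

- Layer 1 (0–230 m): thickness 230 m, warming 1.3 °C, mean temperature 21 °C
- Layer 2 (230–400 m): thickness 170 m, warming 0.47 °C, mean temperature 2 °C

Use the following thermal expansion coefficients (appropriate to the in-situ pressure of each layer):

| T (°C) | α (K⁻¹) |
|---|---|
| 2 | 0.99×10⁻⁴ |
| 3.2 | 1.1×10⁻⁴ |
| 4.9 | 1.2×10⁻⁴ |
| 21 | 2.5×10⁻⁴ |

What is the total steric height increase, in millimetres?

82.7 mm of thermosteric rise

Layer 1 at 21 °C → α = 2.5×10⁻⁴ K⁻¹
Layer 2 at 2 °C → α = 0.99×10⁻⁴ K⁻¹
0–230 m: 1.3 × 2.5×10⁻⁴ × 230 = 0.07475 m
230–400 m: 170 × 0.47 × 0.99×10⁻⁴ = 0.0079101 m
Δh = 0.07475 + 0.0079101 = 0.0826601 m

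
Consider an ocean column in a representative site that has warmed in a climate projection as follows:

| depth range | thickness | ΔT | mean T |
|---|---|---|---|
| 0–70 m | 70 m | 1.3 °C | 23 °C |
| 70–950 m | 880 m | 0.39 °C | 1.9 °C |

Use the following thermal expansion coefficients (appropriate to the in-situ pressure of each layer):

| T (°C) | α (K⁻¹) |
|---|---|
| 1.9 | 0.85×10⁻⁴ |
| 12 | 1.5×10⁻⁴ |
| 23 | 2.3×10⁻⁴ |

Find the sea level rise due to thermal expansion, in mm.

about 50.1 mm

Layer 1 at 23 °C → α = 2.3×10⁻⁴ K⁻¹
Layer 2 at 1.9 °C → α = 0.85×10⁻⁴ K⁻¹
Layer 1: 1.3 × 2.3×10⁻⁴ × 70 = 0.02093 m
70–950 m: 0.39 × 880 × 0.85×10⁻⁴ = 0.029172 m
Δh = 0.02093 + 0.029172 = 0.050102 m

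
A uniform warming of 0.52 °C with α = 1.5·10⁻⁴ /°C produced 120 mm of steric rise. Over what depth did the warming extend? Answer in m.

1540 m

H = Δh/(αΔT) = 0.12 / (1.5×10⁻⁴ × 0.52) ≈ 1538 m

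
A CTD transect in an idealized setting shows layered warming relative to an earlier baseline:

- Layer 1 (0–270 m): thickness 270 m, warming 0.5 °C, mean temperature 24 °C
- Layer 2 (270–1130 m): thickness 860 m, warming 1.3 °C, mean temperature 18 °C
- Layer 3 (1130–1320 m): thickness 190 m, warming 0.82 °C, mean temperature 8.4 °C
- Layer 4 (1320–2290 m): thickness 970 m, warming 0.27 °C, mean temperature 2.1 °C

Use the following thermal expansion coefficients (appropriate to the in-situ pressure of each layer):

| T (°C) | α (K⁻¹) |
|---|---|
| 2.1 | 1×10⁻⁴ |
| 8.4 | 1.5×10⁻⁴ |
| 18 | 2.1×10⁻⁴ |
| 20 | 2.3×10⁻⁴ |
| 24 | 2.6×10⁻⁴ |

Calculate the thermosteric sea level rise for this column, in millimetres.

Layer 1 at 24 °C → α = 2.6×10⁻⁴ K⁻¹
Layer 2 at 18 °C → α = 2.1×10⁻⁴ K⁻¹
Layer 3 at 8.4 °C → α = 1.5×10⁻⁴ K⁻¹
Layer 4 at 2.1 °C → α = 1×10⁻⁴ K⁻¹
Layer 1: 270 × 0.5 × 2.6×10⁻⁴ = 0.03510 m
Layer 2: 2.1×10⁻⁴ × 1.3 × 860 = 0.23478 m
1130–1320 m: 0.82 × 190 × 1.5×10⁻⁴ = 0.02337 m
Layer 4: 970 × 0.27 × 1×10⁻⁴ = 0.02619 m
Δh = 0.03510 + 0.23478 + 0.02337 + 0.02619 = 0.31944 m ≈ 319 mm

Δh ≈ 319 mm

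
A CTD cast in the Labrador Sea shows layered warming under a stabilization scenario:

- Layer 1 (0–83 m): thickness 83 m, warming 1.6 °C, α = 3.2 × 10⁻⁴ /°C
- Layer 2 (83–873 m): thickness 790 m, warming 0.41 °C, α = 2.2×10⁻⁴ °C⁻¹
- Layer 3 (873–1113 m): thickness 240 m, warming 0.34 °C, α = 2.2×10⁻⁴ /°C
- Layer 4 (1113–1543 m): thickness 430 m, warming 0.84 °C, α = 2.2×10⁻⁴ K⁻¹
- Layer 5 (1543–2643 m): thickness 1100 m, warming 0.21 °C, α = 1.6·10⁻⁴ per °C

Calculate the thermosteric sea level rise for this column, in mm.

about 250 mm

Layer 1: 3.2×10⁻⁴ × 1.6 × 83 = 0.042496 m
83–873 m: 790 × 2.2×10⁻⁴ × 0.41 = 0.071258 m
2.2×10⁻⁴ × 0.34 × 240 = 0.017952 m
Layer 4: 2.2×10⁻⁴ × 0.84 × 430 = 0.079464 m
1100 × 0.21 × 1.6×10⁻⁴ = 0.03696 m
Δh = 0.042496 + 0.071258 + 0.017952 + 0.079464 + 0.03696 = 0.24813 m ≈ 250 mm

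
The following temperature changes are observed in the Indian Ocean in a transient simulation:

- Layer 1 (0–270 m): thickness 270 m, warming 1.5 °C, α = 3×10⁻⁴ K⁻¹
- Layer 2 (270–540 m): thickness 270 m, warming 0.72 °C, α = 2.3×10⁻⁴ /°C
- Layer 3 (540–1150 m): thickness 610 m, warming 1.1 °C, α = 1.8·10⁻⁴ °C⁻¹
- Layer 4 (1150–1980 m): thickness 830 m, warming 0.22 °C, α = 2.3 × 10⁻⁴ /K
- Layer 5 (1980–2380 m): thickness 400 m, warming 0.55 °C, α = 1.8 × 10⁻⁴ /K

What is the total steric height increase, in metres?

Δh = 0.369 m

1.5 × 270 × 3×10⁻⁴ = 0.12150 m
270–540 m: 2.3×10⁻⁴ × 0.72 × 270 = 0.044712 m
Layer 3: 1.8×10⁻⁴ × 1.1 × 610 = 0.12078 m
1150–1980 m: 0.22 × 2.3×10⁻⁴ × 830 = 0.041998 m
1980–2380 m: 400 × 1.8×10⁻⁴ × 0.55 = 0.03960 m
Δh = 0.12150 + 0.044712 + 0.12078 + 0.041998 + 0.03960 = 0.36859 m ≈ 0.369 m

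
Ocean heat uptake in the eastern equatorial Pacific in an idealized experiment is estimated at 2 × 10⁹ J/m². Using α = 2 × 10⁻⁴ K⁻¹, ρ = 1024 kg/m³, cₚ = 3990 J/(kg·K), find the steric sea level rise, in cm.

9.79 cm

Δh = αQ/(ρcₚ) = 2×10⁻⁴ × 2×10⁹ / (1024 × 3990) ≈ 0.097901 m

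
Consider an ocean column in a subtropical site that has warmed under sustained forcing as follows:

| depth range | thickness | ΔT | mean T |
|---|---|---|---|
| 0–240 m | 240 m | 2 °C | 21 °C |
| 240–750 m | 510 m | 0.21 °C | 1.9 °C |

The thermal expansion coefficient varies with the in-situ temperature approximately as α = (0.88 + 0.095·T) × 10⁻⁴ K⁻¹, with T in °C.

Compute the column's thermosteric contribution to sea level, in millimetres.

about 149 mm

Layer 1: α = (0.88 + 0.095×21)×10⁻⁴ = 2.875×10⁻⁴ K⁻¹
Layer 2: α = (0.88 + 0.095×1.9)×10⁻⁴ = 1.0605×10⁻⁴ K⁻¹
Layer 1: 240 × 2 × 2.875×10⁻⁴ = 0.13800 m
Layer 2: 510 × 0.21 × 1.0605×10⁻⁴ = 0.011357955 m
Δh = 0.13800 + 0.011357955 = 0.149357955 m ≈ 149 mm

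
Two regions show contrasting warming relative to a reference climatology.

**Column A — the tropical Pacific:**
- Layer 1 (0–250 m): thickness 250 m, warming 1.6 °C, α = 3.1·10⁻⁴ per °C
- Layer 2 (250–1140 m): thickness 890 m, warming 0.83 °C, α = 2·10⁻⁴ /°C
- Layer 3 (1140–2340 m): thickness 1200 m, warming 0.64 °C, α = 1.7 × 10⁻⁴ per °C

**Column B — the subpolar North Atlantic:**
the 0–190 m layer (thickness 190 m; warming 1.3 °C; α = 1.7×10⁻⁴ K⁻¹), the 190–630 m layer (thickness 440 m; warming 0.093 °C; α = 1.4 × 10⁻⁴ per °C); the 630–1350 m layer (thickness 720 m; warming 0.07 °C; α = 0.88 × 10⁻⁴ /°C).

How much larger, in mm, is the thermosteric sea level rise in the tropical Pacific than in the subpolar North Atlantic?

A 250 × 1.6 × 3.1×10⁻⁴ = 0.12400 m
A 250–1140 m: 2×10⁻⁴ × 0.83 × 890 = 0.14774 m
A 1.7×10⁻⁴ × 0.64 × 1200 = 0.13056 m
A total: 0.40230 m
B 190 × 1.3 × 1.7×10⁻⁴ = 0.04199 m
B 190–630 m: 0.093 × 1.4×10⁻⁴ × 440 = 0.0057288 m
B 630–1350 m: 0.88×10⁻⁴ × 0.07 × 720 = 0.0044352 m
B total: 0.052154 m
Difference: 0.40230 − 0.052154 = 0.350146 m

350 mm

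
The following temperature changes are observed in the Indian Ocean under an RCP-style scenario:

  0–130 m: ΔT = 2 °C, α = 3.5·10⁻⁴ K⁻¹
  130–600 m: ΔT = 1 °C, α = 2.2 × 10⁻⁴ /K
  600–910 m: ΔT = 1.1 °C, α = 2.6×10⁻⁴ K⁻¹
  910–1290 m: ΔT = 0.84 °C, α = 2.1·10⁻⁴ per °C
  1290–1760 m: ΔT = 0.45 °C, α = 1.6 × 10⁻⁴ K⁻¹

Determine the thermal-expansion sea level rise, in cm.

0–130 m: 2 × 130 × 3.5×10⁻⁴ = 0.09100 m
470 × 2.2×10⁻⁴ × 1 = 0.10340 m
600–910 m: 310 × 2.6×10⁻⁴ × 1.1 = 0.08866 m
Layer 4: 380 × 2.1×10⁻⁴ × 0.84 = 0.067032 m
1290–1760 m: 0.45 × 1.6×10⁻⁴ × 470 = 0.03384 m
Δh = 0.09100 + 0.10340 + 0.08866 + 0.067032 + 0.03384 = 0.383932 m ≈ 38.4 cm

about 38.4 cm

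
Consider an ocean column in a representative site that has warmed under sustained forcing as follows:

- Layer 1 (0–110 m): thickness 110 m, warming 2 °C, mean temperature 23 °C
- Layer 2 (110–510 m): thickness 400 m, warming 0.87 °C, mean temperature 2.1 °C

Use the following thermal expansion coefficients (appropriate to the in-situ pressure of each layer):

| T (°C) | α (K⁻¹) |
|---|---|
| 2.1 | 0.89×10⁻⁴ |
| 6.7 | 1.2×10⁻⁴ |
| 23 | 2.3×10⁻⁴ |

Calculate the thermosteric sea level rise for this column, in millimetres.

81.6 mm of thermosteric rise

Layer 1 at 23 °C → α = 2.3×10⁻⁴ K⁻¹
Layer 2 at 2.1 °C → α = 0.89×10⁻⁴ K⁻¹
110 × 2.3×10⁻⁴ × 2 = 0.05060 m
Layer 2: 0.87 × 400 × 0.89×10⁻⁴ = 0.030972 m
Δh = 0.05060 + 0.030972 = 0.081572 m ≈ 81.6 mm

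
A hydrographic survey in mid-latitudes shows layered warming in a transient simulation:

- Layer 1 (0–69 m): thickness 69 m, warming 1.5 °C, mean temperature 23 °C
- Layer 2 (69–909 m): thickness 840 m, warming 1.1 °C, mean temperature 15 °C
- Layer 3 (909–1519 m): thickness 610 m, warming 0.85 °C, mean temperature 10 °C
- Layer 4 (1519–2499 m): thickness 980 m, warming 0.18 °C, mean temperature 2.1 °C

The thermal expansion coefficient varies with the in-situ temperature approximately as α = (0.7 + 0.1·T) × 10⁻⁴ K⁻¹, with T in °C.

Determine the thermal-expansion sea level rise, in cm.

Layer 1: α = (0.7 + 0.1×23)×10⁻⁴ = 3×10⁻⁴ K⁻¹
Layer 2: α = (0.7 + 0.1×15)×10⁻⁴ = 2.2×10⁻⁴ K⁻¹
Layer 3: α = (0.7 + 0.1×10)×10⁻⁴ = 1.7×10⁻⁴ K⁻¹
Layer 4: α = (0.7 + 0.1×2.1)×10⁻⁴ = 0.91×10⁻⁴ K⁻¹
Layer 1: 3×10⁻⁴ × 69 × 1.5 = 0.03105 m
2.2×10⁻⁴ × 840 × 1.1 = 0.20328 m
Layer 3: 0.85 × 610 × 1.7×10⁻⁴ = 0.088145 m
1519–2499 m: 0.18 × 980 × 0.91×10⁻⁴ = 0.0160524 m
Δh = 0.03105 + 0.20328 + 0.088145 + 0.0160524 = 0.3385274 m

33.9 cm of thermosteric rise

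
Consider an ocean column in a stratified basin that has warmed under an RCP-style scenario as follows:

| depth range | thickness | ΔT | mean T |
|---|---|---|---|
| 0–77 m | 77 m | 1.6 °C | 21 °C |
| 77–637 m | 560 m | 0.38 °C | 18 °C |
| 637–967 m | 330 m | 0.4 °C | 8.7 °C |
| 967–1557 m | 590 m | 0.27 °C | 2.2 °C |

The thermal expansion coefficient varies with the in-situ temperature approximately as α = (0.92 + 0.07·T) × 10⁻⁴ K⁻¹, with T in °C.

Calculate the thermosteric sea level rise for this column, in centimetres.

Layer 1: α = (0.92 + 0.07×21)×10⁻⁴ = 2.39×10⁻⁴ K⁻¹
Layer 2: α = (0.92 + 0.07×18)×10⁻⁴ = 2.18×10⁻⁴ K⁻¹
Layer 3: α = (0.92 + 0.07×8.7)×10⁻⁴ = 1.529×10⁻⁴ K⁻¹
Layer 4: α = (0.92 + 0.07×2.2)×10⁻⁴ = 1.074×10⁻⁴ K⁻¹
1.6 × 2.39×10⁻⁴ × 77 = 0.0294448 m
0.38 × 560 × 2.18×10⁻⁴ = 0.0463904 m
1.529×10⁻⁴ × 330 × 0.4 = 0.0201828 m
Layer 4: 590 × 1.074×10⁻⁴ × 0.27 = 0.01710882 m
Δh = 0.0294448 + 0.0463904 + 0.0201828 + 0.01710882 = 0.11312682 m

Δh ≈ 11 cm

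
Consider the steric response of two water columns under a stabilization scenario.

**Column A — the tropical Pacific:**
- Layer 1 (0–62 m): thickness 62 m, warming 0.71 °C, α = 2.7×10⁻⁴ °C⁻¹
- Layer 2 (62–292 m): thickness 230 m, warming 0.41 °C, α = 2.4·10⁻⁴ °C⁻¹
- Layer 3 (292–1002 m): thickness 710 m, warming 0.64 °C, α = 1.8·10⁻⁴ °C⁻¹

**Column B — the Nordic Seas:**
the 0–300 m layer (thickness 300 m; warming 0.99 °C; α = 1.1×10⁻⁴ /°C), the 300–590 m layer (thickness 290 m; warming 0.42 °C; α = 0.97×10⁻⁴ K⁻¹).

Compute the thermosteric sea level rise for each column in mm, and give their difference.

A Layer 1: 2.7×10⁻⁴ × 0.71 × 62 = 0.0118854 m
A 62–292 m: 0.41 × 230 × 2.4×10⁻⁴ = 0.022632 m
A 292–1002 m: 0.64 × 710 × 1.8×10⁻⁴ = 0.081792 m
A total: 0.1163094 m
B 300 × 0.99 × 1.1×10⁻⁴ = 0.03267 m
B 0.42 × 0.97×10⁻⁴ × 290 = 0.0118146 m
B total: 0.0444846 m
Difference: 0.1163094 − 0.0444846 = 0.0718248 m

Δh_A ≈ 120 mm, Δh_B ≈ 44 mm; difference ≈ 72 mm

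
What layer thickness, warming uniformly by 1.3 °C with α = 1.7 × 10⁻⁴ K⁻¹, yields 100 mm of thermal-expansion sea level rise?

H = Δh/(αΔT) = 0.1 / (1.7×10⁻⁴ × 1.3) ≈ 452.5 m

450 m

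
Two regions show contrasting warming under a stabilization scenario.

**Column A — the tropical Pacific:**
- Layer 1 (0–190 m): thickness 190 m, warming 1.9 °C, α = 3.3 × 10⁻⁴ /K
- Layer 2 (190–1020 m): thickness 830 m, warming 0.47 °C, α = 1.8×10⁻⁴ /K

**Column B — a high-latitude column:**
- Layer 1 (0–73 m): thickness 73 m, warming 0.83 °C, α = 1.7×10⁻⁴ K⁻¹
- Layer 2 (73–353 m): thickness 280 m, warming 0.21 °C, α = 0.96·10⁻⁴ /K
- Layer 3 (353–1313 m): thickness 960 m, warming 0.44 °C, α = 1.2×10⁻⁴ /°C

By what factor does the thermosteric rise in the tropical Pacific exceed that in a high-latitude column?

2.84

A Layer 1: 190 × 3.3×10⁻⁴ × 1.9 = 0.11913 m
A 190–1020 m: 1.8×10⁻⁴ × 0.47 × 830 = 0.070218 m
A total: 0.189348 m
B 0.83 × 1.7×10⁻⁴ × 73 = 0.0103003 m
B Layer 2: 0.96×10⁻⁴ × 0.21 × 280 = 0.0056448 m
B Layer 3: 0.44 × 1.2×10⁻⁴ × 960 = 0.050688 m
B total: 0.0666331 m
Ratio: 0.189348 / 0.0666331 ≈ 2.842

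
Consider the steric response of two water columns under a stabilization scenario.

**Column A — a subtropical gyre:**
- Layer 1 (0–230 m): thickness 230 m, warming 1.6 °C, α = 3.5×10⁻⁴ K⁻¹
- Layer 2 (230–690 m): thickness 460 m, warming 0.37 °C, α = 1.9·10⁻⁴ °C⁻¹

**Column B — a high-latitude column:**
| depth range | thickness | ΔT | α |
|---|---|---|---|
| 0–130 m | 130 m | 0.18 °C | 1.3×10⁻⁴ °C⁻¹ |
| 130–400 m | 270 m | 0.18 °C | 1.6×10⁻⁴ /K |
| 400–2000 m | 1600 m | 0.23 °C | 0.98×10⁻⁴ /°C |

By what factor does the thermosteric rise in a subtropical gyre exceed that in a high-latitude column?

3.44

A Layer 1: 1.6 × 3.5×10⁻⁴ × 230 = 0.12880 m
A Layer 2: 0.37 × 1.9×10⁻⁴ × 460 = 0.032338 m
A total: 0.161138 m
B 1.3×10⁻⁴ × 130 × 0.18 = 0.003042 m
B Layer 2: 270 × 1.6×10⁻⁴ × 0.18 = 0.007776 m
B 400–2000 m: 1600 × 0.98×10⁻⁴ × 0.23 = 0.036064 m
B total: 0.046882 m
Ratio: 0.161138 / 0.046882 ≈ 3.437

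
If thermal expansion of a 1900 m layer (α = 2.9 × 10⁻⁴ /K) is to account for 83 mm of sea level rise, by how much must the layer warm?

0.151 °C

ΔT = Δh/(αH) = 0.083 / (2.9×10⁻⁴ × 1900) ≈ 0.1506 °C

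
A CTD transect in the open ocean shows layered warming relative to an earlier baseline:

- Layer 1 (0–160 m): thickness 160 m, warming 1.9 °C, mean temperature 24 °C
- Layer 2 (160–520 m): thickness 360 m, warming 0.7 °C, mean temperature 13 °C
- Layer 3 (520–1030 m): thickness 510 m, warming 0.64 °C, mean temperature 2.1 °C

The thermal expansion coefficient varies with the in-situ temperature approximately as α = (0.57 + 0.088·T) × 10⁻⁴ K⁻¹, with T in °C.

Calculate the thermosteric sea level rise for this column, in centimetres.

Layer 1: α = (0.57 + 0.088×24)×10⁻⁴ = 2.682×10⁻⁴ K⁻¹
Layer 2: α = (0.57 + 0.088×13)×10⁻⁴ = 1.714×10⁻⁴ K⁻¹
Layer 3: α = (0.57 + 0.088×2.1)×10⁻⁴ = 0.7548×10⁻⁴ K⁻¹
Layer 1: 160 × 1.9 × 2.682×10⁻⁴ = 0.0815328 m
0.7 × 1.714×10⁻⁴ × 360 = 0.0431928 m
0.7548×10⁻⁴ × 0.64 × 510 = 0.024636672 m
Δh = 0.0815328 + 0.0431928 + 0.024636672 = 0.149362272 m ≈ 15 cm

about 15 cm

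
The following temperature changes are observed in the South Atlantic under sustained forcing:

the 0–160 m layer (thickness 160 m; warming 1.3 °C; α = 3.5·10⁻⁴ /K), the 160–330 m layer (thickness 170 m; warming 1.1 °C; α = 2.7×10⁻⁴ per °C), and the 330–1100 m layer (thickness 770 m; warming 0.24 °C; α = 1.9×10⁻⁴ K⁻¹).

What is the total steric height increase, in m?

Layer 1: 160 × 3.5×10⁻⁴ × 1.3 = 0.07280 m
160–330 m: 1.1 × 170 × 2.7×10⁻⁴ = 0.05049 m
Layer 3: 1.9×10⁻⁴ × 0.24 × 770 = 0.035112 m
Δh = 0.07280 + 0.05049 + 0.035112 = 0.158402 m ≈ 0.16 m

Δh ≈ 0.16 m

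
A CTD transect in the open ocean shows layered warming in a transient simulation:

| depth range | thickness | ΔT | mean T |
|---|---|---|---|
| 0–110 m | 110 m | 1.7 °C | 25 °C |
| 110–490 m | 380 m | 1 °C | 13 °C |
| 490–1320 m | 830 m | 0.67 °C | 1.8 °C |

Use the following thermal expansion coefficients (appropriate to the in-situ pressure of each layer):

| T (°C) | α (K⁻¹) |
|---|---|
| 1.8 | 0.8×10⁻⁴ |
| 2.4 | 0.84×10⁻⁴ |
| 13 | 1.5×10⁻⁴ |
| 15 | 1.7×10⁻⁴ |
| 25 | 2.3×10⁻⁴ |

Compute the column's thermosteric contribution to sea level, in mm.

140 mm

Layer 1 at 25 °C → α = 2.3×10⁻⁴ K⁻¹
Layer 2 at 13 °C → α = 1.5×10⁻⁴ K⁻¹
Layer 3 at 1.8 °C → α = 0.8×10⁻⁴ K⁻¹
1.7 × 110 × 2.3×10⁻⁴ = 0.04301 m
1.5×10⁻⁴ × 1 × 380 = 0.05700 m
Layer 3: 0.8×10⁻⁴ × 830 × 0.67 = 0.044488 m
Δh = 0.04301 + 0.05700 + 0.044488 = 0.144498 m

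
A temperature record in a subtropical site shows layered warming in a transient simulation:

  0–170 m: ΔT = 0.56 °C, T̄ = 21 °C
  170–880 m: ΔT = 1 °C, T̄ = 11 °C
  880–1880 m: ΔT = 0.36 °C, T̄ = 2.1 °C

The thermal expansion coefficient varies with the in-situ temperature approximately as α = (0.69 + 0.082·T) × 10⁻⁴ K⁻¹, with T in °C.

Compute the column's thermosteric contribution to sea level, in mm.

Layer 1: α = (0.69 + 0.082×21)×10⁻⁴ = 2.412×10⁻⁴ K⁻¹
Layer 2: α = (0.69 + 0.082×11)×10⁻⁴ = 1.592×10⁻⁴ K⁻¹
Layer 3: α = (0.69 + 0.082×2.1)×10⁻⁴ = 0.8622×10⁻⁴ K⁻¹
Layer 1: 0.56 × 2.412×10⁻⁴ × 170 = 0.02296224 m
Layer 2: 1 × 710 × 1.592×10⁻⁴ = 0.113032 m
880–1880 m: 1000 × 0.36 × 0.8622×10⁻⁴ = 0.0310392 m
Δh = 0.02296224 + 0.113032 + 0.0310392 = 0.16703344 m

Δh = 167 mm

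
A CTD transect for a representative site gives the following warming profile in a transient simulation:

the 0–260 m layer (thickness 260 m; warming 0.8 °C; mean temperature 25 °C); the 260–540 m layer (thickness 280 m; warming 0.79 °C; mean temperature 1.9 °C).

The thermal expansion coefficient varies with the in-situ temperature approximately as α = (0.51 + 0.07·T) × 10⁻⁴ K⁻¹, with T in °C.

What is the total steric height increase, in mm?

Δh ≈ 61.2 mm

Layer 1: α = (0.51 + 0.07×25)×10⁻⁴ = 2.26×10⁻⁴ K⁻¹
Layer 2: α = (0.51 + 0.07×1.9)×10⁻⁴ = 0.643×10⁻⁴ K⁻¹
0–260 m: 260 × 2.26×10⁻⁴ × 0.8 = 0.047008 m
260–540 m: 0.643×10⁻⁴ × 280 × 0.79 = 0.01422316 m
Δh = 0.047008 + 0.01422316 = 0.06123116 m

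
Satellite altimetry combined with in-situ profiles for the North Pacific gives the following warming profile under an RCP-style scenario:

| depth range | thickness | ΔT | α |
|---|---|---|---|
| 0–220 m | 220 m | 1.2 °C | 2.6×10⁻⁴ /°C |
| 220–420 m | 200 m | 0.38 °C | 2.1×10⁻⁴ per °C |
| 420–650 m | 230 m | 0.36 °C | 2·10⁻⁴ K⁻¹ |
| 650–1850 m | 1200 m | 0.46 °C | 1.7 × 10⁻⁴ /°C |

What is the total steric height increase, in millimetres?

195 mm of thermosteric rise

2.6×10⁻⁴ × 220 × 1.2 = 0.06864 m
200 × 0.38 × 2.1×10⁻⁴ = 0.01596 m
2×10⁻⁴ × 230 × 0.36 = 0.01656 m
650–1850 m: 0.46 × 1200 × 1.7×10⁻⁴ = 0.09384 m
Δh = 0.06864 + 0.01596 + 0.01656 + 0.09384 = 0.19500 m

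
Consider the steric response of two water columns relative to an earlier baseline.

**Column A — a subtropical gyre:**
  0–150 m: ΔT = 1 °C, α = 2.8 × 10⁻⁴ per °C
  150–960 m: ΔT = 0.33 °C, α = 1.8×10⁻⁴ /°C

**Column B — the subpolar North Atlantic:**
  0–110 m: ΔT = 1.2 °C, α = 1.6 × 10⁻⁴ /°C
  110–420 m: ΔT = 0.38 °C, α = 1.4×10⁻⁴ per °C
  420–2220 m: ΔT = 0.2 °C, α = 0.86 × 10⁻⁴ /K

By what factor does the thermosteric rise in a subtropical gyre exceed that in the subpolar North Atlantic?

a factor of 1.31

A 0–150 m: 2.8×10⁻⁴ × 150 × 1 = 0.04200 m
A Layer 2: 810 × 0.33 × 1.8×10⁻⁴ = 0.048114 m
A total: 0.090114 m
B 0–110 m: 1.6×10⁻⁴ × 1.2 × 110 = 0.02112 m
B 110–420 m: 1.4×10⁻⁴ × 0.38 × 310 = 0.016492 m
B 420–2220 m: 0.2 × 0.86×10⁻⁴ × 1800 = 0.03096 m
B total: 0.068572 m
Ratio: 0.090114 / 0.068572 ≈ 1.314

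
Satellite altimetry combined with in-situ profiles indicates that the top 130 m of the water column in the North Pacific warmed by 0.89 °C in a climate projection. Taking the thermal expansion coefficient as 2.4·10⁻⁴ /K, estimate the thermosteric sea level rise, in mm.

Δh = 27.8 mm

Δh = αΔT·H = 2.4×10⁻⁴ × 0.89 × 130 = 0.027768 m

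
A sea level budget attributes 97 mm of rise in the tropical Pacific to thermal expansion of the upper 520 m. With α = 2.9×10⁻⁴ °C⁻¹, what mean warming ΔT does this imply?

ΔT ≈ 0.643 K

ΔT = Δh/(αH) = 0.097 / (2.9×10⁻⁴ × 520) ≈ 0.6432 K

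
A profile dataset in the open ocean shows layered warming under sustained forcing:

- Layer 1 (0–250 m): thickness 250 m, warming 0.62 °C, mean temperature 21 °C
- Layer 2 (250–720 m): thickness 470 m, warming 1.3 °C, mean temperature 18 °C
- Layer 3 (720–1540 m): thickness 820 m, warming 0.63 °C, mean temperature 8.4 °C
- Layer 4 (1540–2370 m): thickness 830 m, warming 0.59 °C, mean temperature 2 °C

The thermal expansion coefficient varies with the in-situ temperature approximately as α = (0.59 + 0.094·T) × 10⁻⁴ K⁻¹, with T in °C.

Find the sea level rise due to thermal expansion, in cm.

Layer 1: α = (0.59 + 0.094×21)×10⁻⁴ = 2.564×10⁻⁴ K⁻¹
Layer 2: α = (0.59 + 0.094×18)×10⁻⁴ = 2.282×10⁻⁴ K⁻¹
Layer 3: α = (0.59 + 0.094×8.4)×10⁻⁴ = 1.3796×10⁻⁴ K⁻¹
Layer 4: α = (0.59 + 0.094×2)×10⁻⁴ = 0.778×10⁻⁴ K⁻¹
Layer 1: 250 × 0.62 × 2.564×10⁻⁴ = 0.039742 m
250–720 m: 470 × 2.282×10⁻⁴ × 1.3 = 0.1394302 m
0.63 × 820 × 1.3796×10⁻⁴ = 0.071270136 m
Layer 4: 830 × 0.59 × 0.778×10⁻⁴ = 0.03809866 m
Δh = 0.039742 + 0.1394302 + 0.071270136 + 0.03809866 = 0.288540996 m

Δh = 29 cm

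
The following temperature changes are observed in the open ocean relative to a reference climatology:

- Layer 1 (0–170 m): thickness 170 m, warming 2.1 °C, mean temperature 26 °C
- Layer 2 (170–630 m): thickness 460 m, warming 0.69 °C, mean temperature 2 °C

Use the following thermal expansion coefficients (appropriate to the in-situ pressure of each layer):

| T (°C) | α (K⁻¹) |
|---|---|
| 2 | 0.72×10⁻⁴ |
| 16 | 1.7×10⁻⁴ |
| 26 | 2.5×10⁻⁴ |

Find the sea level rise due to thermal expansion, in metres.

0.112 m

Layer 1 at 26 °C → α = 2.5×10⁻⁴ K⁻¹
Layer 2 at 2 °C → α = 0.72×10⁻⁴ K⁻¹
0–170 m: 2.1 × 170 × 2.5×10⁻⁴ = 0.08925 m
Layer 2: 0.72×10⁻⁴ × 460 × 0.69 = 0.0228528 m
Δh = 0.08925 + 0.0228528 = 0.1121028 m ≈ 0.112 m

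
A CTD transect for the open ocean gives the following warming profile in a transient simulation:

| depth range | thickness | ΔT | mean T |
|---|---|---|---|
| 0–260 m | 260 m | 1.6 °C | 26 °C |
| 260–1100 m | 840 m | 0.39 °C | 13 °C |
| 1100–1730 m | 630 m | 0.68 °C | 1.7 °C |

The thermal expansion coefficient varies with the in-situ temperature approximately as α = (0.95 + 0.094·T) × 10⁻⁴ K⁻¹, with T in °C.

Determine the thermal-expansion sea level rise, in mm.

Layer 1: α = (0.95 + 0.094×26)×10⁻⁴ = 3.394×10⁻⁴ K⁻¹
Layer 2: α = (0.95 + 0.094×13)×10⁻⁴ = 2.172×10⁻⁴ K⁻¹
Layer 3: α = (0.95 + 0.094×1.7)×10⁻⁴ = 1.1098×10⁻⁴ K⁻¹
0–260 m: 3.394×10⁻⁴ × 1.6 × 260 = 0.1411904 m
260–1100 m: 840 × 0.39 × 2.172×10⁻⁴ = 0.07115472 m
630 × 1.1098×10⁻⁴ × 0.68 = 0.047543832 m
Δh = 0.1411904 + 0.07115472 + 0.047543832 = 0.259888952 m

Δh = 260 mm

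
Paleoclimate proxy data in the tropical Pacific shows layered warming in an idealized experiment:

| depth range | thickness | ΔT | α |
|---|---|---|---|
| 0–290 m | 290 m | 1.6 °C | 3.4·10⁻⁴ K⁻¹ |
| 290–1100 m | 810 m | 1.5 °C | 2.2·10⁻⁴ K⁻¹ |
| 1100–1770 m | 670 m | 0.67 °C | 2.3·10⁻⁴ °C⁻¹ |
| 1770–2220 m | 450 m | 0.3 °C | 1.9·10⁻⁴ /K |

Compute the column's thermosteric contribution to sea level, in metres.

0.55 m of thermosteric rise

Layer 1: 290 × 1.6 × 3.4×10⁻⁴ = 0.15776 m
290–1100 m: 2.2×10⁻⁴ × 1.5 × 810 = 0.26730 m
2.3×10⁻⁴ × 0.67 × 670 = 0.103247 m
1.9×10⁻⁴ × 450 × 0.3 = 0.02565 m
Δh = 0.15776 + 0.26730 + 0.103247 + 0.02565 = 0.553957 m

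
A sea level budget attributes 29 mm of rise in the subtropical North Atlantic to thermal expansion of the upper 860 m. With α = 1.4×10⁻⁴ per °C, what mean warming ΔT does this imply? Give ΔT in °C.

0.241 °C

ΔT = Δh/(αH) = 0.029 / (1.4×10⁻⁴ × 860) ≈ 0.2409 °C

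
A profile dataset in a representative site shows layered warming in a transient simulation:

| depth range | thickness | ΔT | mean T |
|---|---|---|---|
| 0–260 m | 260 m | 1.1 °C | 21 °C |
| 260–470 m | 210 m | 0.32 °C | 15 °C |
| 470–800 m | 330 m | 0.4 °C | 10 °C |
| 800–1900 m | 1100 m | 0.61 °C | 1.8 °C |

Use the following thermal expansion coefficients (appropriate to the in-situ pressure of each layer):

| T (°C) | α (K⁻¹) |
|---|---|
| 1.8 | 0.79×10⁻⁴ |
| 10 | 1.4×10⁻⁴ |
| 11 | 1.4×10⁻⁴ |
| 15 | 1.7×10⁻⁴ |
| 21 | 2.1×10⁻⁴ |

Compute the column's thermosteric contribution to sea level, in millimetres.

Δh ≈ 143 mm

Layer 1 at 21 °C → α = 2.1×10⁻⁴ K⁻¹
Layer 2 at 15 °C → α = 1.7×10⁻⁴ K⁻¹
Layer 3 at 10 °C → α = 1.4×10⁻⁴ K⁻¹
Layer 4 at 1.8 °C → α = 0.79×10⁻⁴ K⁻¹
260 × 2.1×10⁻⁴ × 1.1 = 0.06006 m
260–470 m: 1.7×10⁻⁴ × 0.32 × 210 = 0.011424 m
470–800 m: 1.4×10⁻⁴ × 330 × 0.4 = 0.01848 m
Layer 4: 1100 × 0.79×10⁻⁴ × 0.61 = 0.053009 m
Δh = 0.06006 + 0.011424 + 0.01848 + 0.053009 = 0.142973 m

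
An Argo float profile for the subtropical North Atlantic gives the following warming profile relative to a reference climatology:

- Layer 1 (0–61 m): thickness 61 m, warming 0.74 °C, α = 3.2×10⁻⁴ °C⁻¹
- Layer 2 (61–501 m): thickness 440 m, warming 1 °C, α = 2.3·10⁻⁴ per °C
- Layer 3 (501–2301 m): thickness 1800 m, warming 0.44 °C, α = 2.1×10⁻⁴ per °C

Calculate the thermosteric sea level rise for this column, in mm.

61 × 0.74 × 3.2×10⁻⁴ = 0.0144448 m
61–501 m: 1 × 440 × 2.3×10⁻⁴ = 0.10120 m
Layer 3: 2.1×10⁻⁴ × 0.44 × 1800 = 0.16632 m
Δh = 0.0144448 + 0.10120 + 0.16632 = 0.2819648 m

280 mm of thermosteric rise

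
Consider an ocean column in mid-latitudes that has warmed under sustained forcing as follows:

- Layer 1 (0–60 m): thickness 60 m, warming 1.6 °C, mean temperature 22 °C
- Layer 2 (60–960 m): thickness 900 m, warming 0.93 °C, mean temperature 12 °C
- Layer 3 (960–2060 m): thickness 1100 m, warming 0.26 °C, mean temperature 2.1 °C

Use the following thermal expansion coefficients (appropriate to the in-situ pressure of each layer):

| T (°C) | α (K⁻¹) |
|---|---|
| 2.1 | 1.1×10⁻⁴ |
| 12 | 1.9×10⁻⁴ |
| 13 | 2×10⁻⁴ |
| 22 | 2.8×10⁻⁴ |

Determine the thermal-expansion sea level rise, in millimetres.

Δh = 217 mm

Layer 1 at 22 °C → α = 2.8×10⁻⁴ K⁻¹
Layer 2 at 12 °C → α = 1.9×10⁻⁴ K⁻¹
Layer 3 at 2.1 °C → α = 1.1×10⁻⁴ K⁻¹
0–60 m: 60 × 1.6 × 2.8×10⁻⁴ = 0.02688 m
Layer 2: 900 × 0.93 × 1.9×10⁻⁴ = 0.15903 m
960–2060 m: 1100 × 0.26 × 1.1×10⁻⁴ = 0.03146 m
Δh = 0.02688 + 0.15903 + 0.03146 = 0.21737 m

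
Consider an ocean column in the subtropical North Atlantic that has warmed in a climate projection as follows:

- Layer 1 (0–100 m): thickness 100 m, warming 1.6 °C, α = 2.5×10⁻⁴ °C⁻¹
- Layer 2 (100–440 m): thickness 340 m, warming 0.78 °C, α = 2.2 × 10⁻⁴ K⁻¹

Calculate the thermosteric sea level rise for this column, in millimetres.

about 98 mm

Layer 1: 2.5×10⁻⁴ × 1.6 × 100 = 0.04000 m
Layer 2: 340 × 0.78 × 2.2×10⁻⁴ = 0.058344 m
Δh = 0.04000 + 0.058344 = 0.098344 m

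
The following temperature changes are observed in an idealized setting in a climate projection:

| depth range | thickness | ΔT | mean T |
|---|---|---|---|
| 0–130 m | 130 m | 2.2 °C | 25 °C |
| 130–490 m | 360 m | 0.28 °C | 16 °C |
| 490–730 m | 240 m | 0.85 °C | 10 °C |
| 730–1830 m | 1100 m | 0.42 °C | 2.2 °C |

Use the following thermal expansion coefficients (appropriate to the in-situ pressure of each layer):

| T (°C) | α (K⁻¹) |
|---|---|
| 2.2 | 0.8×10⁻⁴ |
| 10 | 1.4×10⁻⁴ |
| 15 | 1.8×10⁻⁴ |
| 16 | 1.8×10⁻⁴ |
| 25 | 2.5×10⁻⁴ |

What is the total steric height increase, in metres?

0.16 m

Layer 1 at 25 °C → α = 2.5×10⁻⁴ K⁻¹
Layer 2 at 16 °C → α = 1.8×10⁻⁴ K⁻¹
Layer 3 at 10 °C → α = 1.4×10⁻⁴ K⁻¹
Layer 4 at 2.2 °C → α = 0.8×10⁻⁴ K⁻¹
0–130 m: 2.5×10⁻⁴ × 2.2 × 130 = 0.07150 m
360 × 1.8×10⁻⁴ × 0.28 = 0.018144 m
Layer 3: 240 × 0.85 × 1.4×10⁻⁴ = 0.02856 m
0.42 × 1100 × 0.8×10⁻⁴ = 0.03696 m
Δh = 0.07150 + 0.018144 + 0.02856 + 0.03696 = 0.155164 m ≈ 0.16 m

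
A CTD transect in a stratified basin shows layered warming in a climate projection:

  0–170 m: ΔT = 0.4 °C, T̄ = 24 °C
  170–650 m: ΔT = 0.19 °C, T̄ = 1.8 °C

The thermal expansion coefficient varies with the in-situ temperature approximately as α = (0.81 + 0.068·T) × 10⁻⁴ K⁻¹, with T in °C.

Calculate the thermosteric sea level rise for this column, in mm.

Δh ≈ 25.1 mm

Layer 1: α = (0.81 + 0.068×24)×10⁻⁴ = 2.442×10⁻⁴ K⁻¹
Layer 2: α = (0.81 + 0.068×1.8)×10⁻⁴ = 0.9324×10⁻⁴ K⁻¹
0.4 × 170 × 2.442×10⁻⁴ = 0.0166056 m
170–650 m: 480 × 0.9324×10⁻⁴ × 0.19 = 0.008503488 m
Δh = 0.0166056 + 0.008503488 = 0.025109088 m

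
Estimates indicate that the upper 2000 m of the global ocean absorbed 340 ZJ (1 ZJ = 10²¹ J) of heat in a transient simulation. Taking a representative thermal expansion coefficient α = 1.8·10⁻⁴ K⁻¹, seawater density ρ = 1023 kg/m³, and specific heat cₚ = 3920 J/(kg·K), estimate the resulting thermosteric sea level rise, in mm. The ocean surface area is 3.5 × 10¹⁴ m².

Per unit area: Q = 340×10²¹ / (3.5×10¹⁴) ≈ 9.714×10⁸ J/m²
Δh = αQ/(ρcₚ) = 1.8×10⁻⁴ × 9.714×10⁸ / (1023 × 3920) ≈ 0.043602 m

Δh = 43.6 mm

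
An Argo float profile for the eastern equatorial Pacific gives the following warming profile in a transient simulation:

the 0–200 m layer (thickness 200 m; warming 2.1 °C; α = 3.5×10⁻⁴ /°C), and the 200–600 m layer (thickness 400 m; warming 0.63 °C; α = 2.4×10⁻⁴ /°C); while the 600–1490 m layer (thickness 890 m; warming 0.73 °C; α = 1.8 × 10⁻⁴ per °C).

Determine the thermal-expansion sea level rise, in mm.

0–200 m: 3.5×10⁻⁴ × 200 × 2.1 = 0.14700 m
2.4×10⁻⁴ × 0.63 × 400 = 0.06048 m
600–1490 m: 1.8×10⁻⁴ × 0.73 × 890 = 0.116946 m
Δh = 0.14700 + 0.06048 + 0.116946 = 0.324426 m

324 mm of thermosteric rise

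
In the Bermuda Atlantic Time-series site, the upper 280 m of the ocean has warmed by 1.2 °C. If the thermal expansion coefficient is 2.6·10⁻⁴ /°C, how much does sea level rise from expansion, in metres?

about 0.0874 m

Δh = αΔT·H = 2.6×10⁻⁴ × 1.2 × 280 = 0.08736 m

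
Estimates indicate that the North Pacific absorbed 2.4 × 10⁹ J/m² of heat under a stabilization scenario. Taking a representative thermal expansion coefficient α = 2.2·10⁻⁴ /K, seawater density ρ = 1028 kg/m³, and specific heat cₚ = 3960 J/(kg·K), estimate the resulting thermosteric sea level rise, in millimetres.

Δh = αQ/(ρcₚ) = 2.2×10⁻⁴ × 2.4×10⁹ / (1028 × 3960) ≈ 0.12970 m

Δh = 130 mm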